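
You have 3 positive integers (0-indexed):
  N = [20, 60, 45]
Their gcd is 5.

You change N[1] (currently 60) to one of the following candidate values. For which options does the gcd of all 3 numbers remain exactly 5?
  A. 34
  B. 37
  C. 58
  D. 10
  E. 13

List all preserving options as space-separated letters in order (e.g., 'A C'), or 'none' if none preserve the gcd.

Old gcd = 5; gcd of others (without N[1]) = 5
New gcd for candidate v: gcd(5, v). Preserves old gcd iff gcd(5, v) = 5.
  Option A: v=34, gcd(5,34)=1 -> changes
  Option B: v=37, gcd(5,37)=1 -> changes
  Option C: v=58, gcd(5,58)=1 -> changes
  Option D: v=10, gcd(5,10)=5 -> preserves
  Option E: v=13, gcd(5,13)=1 -> changes

Answer: D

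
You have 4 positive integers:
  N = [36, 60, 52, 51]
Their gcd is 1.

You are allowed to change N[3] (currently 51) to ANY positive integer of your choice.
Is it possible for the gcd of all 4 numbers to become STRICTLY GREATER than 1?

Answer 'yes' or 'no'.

Current gcd = 1
gcd of all OTHER numbers (without N[3]=51): gcd([36, 60, 52]) = 4
The new gcd after any change is gcd(4, new_value).
This can be at most 4.
Since 4 > old gcd 1, the gcd CAN increase (e.g., set N[3] = 4).

Answer: yes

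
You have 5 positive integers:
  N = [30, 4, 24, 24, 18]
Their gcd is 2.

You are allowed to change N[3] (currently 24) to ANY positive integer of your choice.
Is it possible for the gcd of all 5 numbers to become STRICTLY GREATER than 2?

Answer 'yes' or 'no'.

Current gcd = 2
gcd of all OTHER numbers (without N[3]=24): gcd([30, 4, 24, 18]) = 2
The new gcd after any change is gcd(2, new_value).
This can be at most 2.
Since 2 = old gcd 2, the gcd can only stay the same or decrease.

Answer: no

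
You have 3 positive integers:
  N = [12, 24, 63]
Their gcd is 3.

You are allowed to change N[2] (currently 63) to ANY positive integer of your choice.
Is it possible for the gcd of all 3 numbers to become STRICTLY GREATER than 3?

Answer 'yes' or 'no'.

Current gcd = 3
gcd of all OTHER numbers (without N[2]=63): gcd([12, 24]) = 12
The new gcd after any change is gcd(12, new_value).
This can be at most 12.
Since 12 > old gcd 3, the gcd CAN increase (e.g., set N[2] = 12).

Answer: yes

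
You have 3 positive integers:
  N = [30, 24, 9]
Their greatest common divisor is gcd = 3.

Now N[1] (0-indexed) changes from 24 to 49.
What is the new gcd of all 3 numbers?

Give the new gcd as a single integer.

Answer: 1

Derivation:
Numbers: [30, 24, 9], gcd = 3
Change: index 1, 24 -> 49
gcd of the OTHER numbers (without index 1): gcd([30, 9]) = 3
New gcd = gcd(g_others, new_val) = gcd(3, 49) = 1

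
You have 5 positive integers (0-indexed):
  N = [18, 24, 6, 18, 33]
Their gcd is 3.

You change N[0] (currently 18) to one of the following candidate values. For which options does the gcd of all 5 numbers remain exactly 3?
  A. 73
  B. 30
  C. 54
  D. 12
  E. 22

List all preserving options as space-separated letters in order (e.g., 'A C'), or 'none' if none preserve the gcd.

Answer: B C D

Derivation:
Old gcd = 3; gcd of others (without N[0]) = 3
New gcd for candidate v: gcd(3, v). Preserves old gcd iff gcd(3, v) = 3.
  Option A: v=73, gcd(3,73)=1 -> changes
  Option B: v=30, gcd(3,30)=3 -> preserves
  Option C: v=54, gcd(3,54)=3 -> preserves
  Option D: v=12, gcd(3,12)=3 -> preserves
  Option E: v=22, gcd(3,22)=1 -> changes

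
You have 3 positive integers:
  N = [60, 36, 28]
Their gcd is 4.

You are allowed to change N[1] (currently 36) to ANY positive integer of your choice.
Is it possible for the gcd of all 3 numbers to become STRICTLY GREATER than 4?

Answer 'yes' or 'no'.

Current gcd = 4
gcd of all OTHER numbers (without N[1]=36): gcd([60, 28]) = 4
The new gcd after any change is gcd(4, new_value).
This can be at most 4.
Since 4 = old gcd 4, the gcd can only stay the same or decrease.

Answer: no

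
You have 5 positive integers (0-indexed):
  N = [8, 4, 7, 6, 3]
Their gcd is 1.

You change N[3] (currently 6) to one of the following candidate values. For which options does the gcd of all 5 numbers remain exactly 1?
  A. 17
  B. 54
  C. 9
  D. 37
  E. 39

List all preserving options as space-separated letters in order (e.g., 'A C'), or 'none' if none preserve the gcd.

Answer: A B C D E

Derivation:
Old gcd = 1; gcd of others (without N[3]) = 1
New gcd for candidate v: gcd(1, v). Preserves old gcd iff gcd(1, v) = 1.
  Option A: v=17, gcd(1,17)=1 -> preserves
  Option B: v=54, gcd(1,54)=1 -> preserves
  Option C: v=9, gcd(1,9)=1 -> preserves
  Option D: v=37, gcd(1,37)=1 -> preserves
  Option E: v=39, gcd(1,39)=1 -> preserves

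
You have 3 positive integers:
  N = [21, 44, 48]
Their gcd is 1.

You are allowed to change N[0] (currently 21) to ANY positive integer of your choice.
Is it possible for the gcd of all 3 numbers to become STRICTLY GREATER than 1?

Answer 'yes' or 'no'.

Answer: yes

Derivation:
Current gcd = 1
gcd of all OTHER numbers (without N[0]=21): gcd([44, 48]) = 4
The new gcd after any change is gcd(4, new_value).
This can be at most 4.
Since 4 > old gcd 1, the gcd CAN increase (e.g., set N[0] = 4).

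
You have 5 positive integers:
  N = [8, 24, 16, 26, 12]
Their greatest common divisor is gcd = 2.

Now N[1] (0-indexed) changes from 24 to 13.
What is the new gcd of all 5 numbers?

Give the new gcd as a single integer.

Numbers: [8, 24, 16, 26, 12], gcd = 2
Change: index 1, 24 -> 13
gcd of the OTHER numbers (without index 1): gcd([8, 16, 26, 12]) = 2
New gcd = gcd(g_others, new_val) = gcd(2, 13) = 1

Answer: 1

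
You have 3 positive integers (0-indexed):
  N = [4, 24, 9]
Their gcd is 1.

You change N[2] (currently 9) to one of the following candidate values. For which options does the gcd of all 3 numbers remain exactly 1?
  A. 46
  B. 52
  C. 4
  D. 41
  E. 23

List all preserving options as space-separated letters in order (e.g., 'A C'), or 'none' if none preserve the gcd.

Answer: D E

Derivation:
Old gcd = 1; gcd of others (without N[2]) = 4
New gcd for candidate v: gcd(4, v). Preserves old gcd iff gcd(4, v) = 1.
  Option A: v=46, gcd(4,46)=2 -> changes
  Option B: v=52, gcd(4,52)=4 -> changes
  Option C: v=4, gcd(4,4)=4 -> changes
  Option D: v=41, gcd(4,41)=1 -> preserves
  Option E: v=23, gcd(4,23)=1 -> preserves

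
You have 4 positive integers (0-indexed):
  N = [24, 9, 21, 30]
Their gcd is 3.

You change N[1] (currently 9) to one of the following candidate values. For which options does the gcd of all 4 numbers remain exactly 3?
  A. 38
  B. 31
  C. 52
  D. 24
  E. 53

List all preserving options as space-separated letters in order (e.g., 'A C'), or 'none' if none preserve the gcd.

Old gcd = 3; gcd of others (without N[1]) = 3
New gcd for candidate v: gcd(3, v). Preserves old gcd iff gcd(3, v) = 3.
  Option A: v=38, gcd(3,38)=1 -> changes
  Option B: v=31, gcd(3,31)=1 -> changes
  Option C: v=52, gcd(3,52)=1 -> changes
  Option D: v=24, gcd(3,24)=3 -> preserves
  Option E: v=53, gcd(3,53)=1 -> changes

Answer: D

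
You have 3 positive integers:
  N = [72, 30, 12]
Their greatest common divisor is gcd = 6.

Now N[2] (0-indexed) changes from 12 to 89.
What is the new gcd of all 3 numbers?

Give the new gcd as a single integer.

Answer: 1

Derivation:
Numbers: [72, 30, 12], gcd = 6
Change: index 2, 12 -> 89
gcd of the OTHER numbers (without index 2): gcd([72, 30]) = 6
New gcd = gcd(g_others, new_val) = gcd(6, 89) = 1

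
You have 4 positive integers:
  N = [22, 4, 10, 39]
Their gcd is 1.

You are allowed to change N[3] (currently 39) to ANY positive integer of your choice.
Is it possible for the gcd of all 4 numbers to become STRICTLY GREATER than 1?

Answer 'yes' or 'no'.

Current gcd = 1
gcd of all OTHER numbers (without N[3]=39): gcd([22, 4, 10]) = 2
The new gcd after any change is gcd(2, new_value).
This can be at most 2.
Since 2 > old gcd 1, the gcd CAN increase (e.g., set N[3] = 2).

Answer: yes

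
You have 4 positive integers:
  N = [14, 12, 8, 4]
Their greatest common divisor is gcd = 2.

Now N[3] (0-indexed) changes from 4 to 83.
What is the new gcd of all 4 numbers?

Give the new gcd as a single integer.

Answer: 1

Derivation:
Numbers: [14, 12, 8, 4], gcd = 2
Change: index 3, 4 -> 83
gcd of the OTHER numbers (without index 3): gcd([14, 12, 8]) = 2
New gcd = gcd(g_others, new_val) = gcd(2, 83) = 1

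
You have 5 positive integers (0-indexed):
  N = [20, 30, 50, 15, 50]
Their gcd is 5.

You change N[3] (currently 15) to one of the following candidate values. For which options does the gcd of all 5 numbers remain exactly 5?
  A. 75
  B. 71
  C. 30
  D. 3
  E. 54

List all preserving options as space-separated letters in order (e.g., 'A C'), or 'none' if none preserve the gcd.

Answer: A

Derivation:
Old gcd = 5; gcd of others (without N[3]) = 10
New gcd for candidate v: gcd(10, v). Preserves old gcd iff gcd(10, v) = 5.
  Option A: v=75, gcd(10,75)=5 -> preserves
  Option B: v=71, gcd(10,71)=1 -> changes
  Option C: v=30, gcd(10,30)=10 -> changes
  Option D: v=3, gcd(10,3)=1 -> changes
  Option E: v=54, gcd(10,54)=2 -> changes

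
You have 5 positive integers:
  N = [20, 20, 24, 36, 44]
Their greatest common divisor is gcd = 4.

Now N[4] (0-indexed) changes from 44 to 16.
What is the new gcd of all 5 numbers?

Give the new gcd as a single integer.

Numbers: [20, 20, 24, 36, 44], gcd = 4
Change: index 4, 44 -> 16
gcd of the OTHER numbers (without index 4): gcd([20, 20, 24, 36]) = 4
New gcd = gcd(g_others, new_val) = gcd(4, 16) = 4

Answer: 4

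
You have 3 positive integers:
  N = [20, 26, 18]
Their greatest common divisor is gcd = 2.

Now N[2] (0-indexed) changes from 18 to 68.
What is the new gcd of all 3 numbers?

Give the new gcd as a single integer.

Answer: 2

Derivation:
Numbers: [20, 26, 18], gcd = 2
Change: index 2, 18 -> 68
gcd of the OTHER numbers (without index 2): gcd([20, 26]) = 2
New gcd = gcd(g_others, new_val) = gcd(2, 68) = 2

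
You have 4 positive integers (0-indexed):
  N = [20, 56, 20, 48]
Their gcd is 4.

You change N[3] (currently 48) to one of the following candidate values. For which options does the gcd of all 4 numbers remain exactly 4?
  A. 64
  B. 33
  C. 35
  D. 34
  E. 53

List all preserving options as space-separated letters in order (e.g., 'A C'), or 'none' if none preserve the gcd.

Old gcd = 4; gcd of others (without N[3]) = 4
New gcd for candidate v: gcd(4, v). Preserves old gcd iff gcd(4, v) = 4.
  Option A: v=64, gcd(4,64)=4 -> preserves
  Option B: v=33, gcd(4,33)=1 -> changes
  Option C: v=35, gcd(4,35)=1 -> changes
  Option D: v=34, gcd(4,34)=2 -> changes
  Option E: v=53, gcd(4,53)=1 -> changes

Answer: A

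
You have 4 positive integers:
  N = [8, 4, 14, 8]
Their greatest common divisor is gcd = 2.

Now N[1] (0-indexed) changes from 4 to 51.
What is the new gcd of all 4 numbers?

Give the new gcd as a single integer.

Answer: 1

Derivation:
Numbers: [8, 4, 14, 8], gcd = 2
Change: index 1, 4 -> 51
gcd of the OTHER numbers (without index 1): gcd([8, 14, 8]) = 2
New gcd = gcd(g_others, new_val) = gcd(2, 51) = 1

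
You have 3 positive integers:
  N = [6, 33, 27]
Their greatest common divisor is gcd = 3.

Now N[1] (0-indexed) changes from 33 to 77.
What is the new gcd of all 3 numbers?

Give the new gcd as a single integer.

Numbers: [6, 33, 27], gcd = 3
Change: index 1, 33 -> 77
gcd of the OTHER numbers (without index 1): gcd([6, 27]) = 3
New gcd = gcd(g_others, new_val) = gcd(3, 77) = 1

Answer: 1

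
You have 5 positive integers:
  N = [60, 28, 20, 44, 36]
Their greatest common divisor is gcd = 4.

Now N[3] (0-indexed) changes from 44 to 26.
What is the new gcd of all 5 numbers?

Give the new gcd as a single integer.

Numbers: [60, 28, 20, 44, 36], gcd = 4
Change: index 3, 44 -> 26
gcd of the OTHER numbers (without index 3): gcd([60, 28, 20, 36]) = 4
New gcd = gcd(g_others, new_val) = gcd(4, 26) = 2

Answer: 2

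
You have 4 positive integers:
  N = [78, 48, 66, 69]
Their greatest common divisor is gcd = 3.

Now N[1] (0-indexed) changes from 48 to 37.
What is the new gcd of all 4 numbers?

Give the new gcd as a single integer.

Numbers: [78, 48, 66, 69], gcd = 3
Change: index 1, 48 -> 37
gcd of the OTHER numbers (without index 1): gcd([78, 66, 69]) = 3
New gcd = gcd(g_others, new_val) = gcd(3, 37) = 1

Answer: 1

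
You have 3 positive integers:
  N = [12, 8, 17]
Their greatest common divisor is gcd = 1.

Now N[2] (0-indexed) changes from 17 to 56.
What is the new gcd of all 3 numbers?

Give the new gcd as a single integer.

Numbers: [12, 8, 17], gcd = 1
Change: index 2, 17 -> 56
gcd of the OTHER numbers (without index 2): gcd([12, 8]) = 4
New gcd = gcd(g_others, new_val) = gcd(4, 56) = 4

Answer: 4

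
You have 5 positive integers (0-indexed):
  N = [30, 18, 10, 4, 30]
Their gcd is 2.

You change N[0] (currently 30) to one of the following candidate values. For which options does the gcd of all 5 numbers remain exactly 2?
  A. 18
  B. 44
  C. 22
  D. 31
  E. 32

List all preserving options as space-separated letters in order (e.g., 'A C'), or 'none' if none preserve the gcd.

Answer: A B C E

Derivation:
Old gcd = 2; gcd of others (without N[0]) = 2
New gcd for candidate v: gcd(2, v). Preserves old gcd iff gcd(2, v) = 2.
  Option A: v=18, gcd(2,18)=2 -> preserves
  Option B: v=44, gcd(2,44)=2 -> preserves
  Option C: v=22, gcd(2,22)=2 -> preserves
  Option D: v=31, gcd(2,31)=1 -> changes
  Option E: v=32, gcd(2,32)=2 -> preserves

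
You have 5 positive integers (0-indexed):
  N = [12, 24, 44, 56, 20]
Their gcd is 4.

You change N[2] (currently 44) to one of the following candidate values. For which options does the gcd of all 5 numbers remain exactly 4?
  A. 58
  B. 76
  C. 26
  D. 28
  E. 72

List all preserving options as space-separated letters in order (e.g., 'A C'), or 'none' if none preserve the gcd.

Answer: B D E

Derivation:
Old gcd = 4; gcd of others (without N[2]) = 4
New gcd for candidate v: gcd(4, v). Preserves old gcd iff gcd(4, v) = 4.
  Option A: v=58, gcd(4,58)=2 -> changes
  Option B: v=76, gcd(4,76)=4 -> preserves
  Option C: v=26, gcd(4,26)=2 -> changes
  Option D: v=28, gcd(4,28)=4 -> preserves
  Option E: v=72, gcd(4,72)=4 -> preserves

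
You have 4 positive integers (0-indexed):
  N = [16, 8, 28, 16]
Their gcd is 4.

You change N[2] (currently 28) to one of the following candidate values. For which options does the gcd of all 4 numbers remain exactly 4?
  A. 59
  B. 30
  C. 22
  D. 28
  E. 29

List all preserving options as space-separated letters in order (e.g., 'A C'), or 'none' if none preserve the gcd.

Old gcd = 4; gcd of others (without N[2]) = 8
New gcd for candidate v: gcd(8, v). Preserves old gcd iff gcd(8, v) = 4.
  Option A: v=59, gcd(8,59)=1 -> changes
  Option B: v=30, gcd(8,30)=2 -> changes
  Option C: v=22, gcd(8,22)=2 -> changes
  Option D: v=28, gcd(8,28)=4 -> preserves
  Option E: v=29, gcd(8,29)=1 -> changes

Answer: D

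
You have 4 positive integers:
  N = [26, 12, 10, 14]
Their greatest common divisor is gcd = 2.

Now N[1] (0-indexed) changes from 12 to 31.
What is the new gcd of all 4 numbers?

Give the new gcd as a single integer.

Numbers: [26, 12, 10, 14], gcd = 2
Change: index 1, 12 -> 31
gcd of the OTHER numbers (without index 1): gcd([26, 10, 14]) = 2
New gcd = gcd(g_others, new_val) = gcd(2, 31) = 1

Answer: 1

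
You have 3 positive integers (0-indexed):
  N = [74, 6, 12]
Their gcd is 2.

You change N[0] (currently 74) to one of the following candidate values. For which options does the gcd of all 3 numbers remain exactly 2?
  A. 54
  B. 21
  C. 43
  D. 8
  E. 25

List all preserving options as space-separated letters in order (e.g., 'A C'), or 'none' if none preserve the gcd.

Answer: D

Derivation:
Old gcd = 2; gcd of others (without N[0]) = 6
New gcd for candidate v: gcd(6, v). Preserves old gcd iff gcd(6, v) = 2.
  Option A: v=54, gcd(6,54)=6 -> changes
  Option B: v=21, gcd(6,21)=3 -> changes
  Option C: v=43, gcd(6,43)=1 -> changes
  Option D: v=8, gcd(6,8)=2 -> preserves
  Option E: v=25, gcd(6,25)=1 -> changes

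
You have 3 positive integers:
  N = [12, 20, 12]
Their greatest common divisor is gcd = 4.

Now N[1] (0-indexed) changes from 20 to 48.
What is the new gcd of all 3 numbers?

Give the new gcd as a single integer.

Numbers: [12, 20, 12], gcd = 4
Change: index 1, 20 -> 48
gcd of the OTHER numbers (without index 1): gcd([12, 12]) = 12
New gcd = gcd(g_others, new_val) = gcd(12, 48) = 12

Answer: 12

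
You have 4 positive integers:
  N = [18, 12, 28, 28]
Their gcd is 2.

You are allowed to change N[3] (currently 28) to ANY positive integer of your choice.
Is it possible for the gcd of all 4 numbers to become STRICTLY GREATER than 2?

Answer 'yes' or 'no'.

Answer: no

Derivation:
Current gcd = 2
gcd of all OTHER numbers (without N[3]=28): gcd([18, 12, 28]) = 2
The new gcd after any change is gcd(2, new_value).
This can be at most 2.
Since 2 = old gcd 2, the gcd can only stay the same or decrease.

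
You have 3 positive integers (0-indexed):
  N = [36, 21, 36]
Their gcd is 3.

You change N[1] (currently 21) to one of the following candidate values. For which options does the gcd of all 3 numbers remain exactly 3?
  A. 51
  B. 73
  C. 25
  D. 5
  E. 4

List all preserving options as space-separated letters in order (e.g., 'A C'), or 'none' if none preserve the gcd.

Old gcd = 3; gcd of others (without N[1]) = 36
New gcd for candidate v: gcd(36, v). Preserves old gcd iff gcd(36, v) = 3.
  Option A: v=51, gcd(36,51)=3 -> preserves
  Option B: v=73, gcd(36,73)=1 -> changes
  Option C: v=25, gcd(36,25)=1 -> changes
  Option D: v=5, gcd(36,5)=1 -> changes
  Option E: v=4, gcd(36,4)=4 -> changes

Answer: A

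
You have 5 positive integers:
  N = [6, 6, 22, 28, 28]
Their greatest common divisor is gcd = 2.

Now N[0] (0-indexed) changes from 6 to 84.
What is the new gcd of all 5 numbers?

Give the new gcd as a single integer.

Numbers: [6, 6, 22, 28, 28], gcd = 2
Change: index 0, 6 -> 84
gcd of the OTHER numbers (without index 0): gcd([6, 22, 28, 28]) = 2
New gcd = gcd(g_others, new_val) = gcd(2, 84) = 2

Answer: 2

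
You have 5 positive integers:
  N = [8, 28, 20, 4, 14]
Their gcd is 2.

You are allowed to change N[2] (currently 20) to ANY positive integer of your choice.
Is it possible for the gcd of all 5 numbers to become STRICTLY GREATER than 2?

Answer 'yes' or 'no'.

Answer: no

Derivation:
Current gcd = 2
gcd of all OTHER numbers (without N[2]=20): gcd([8, 28, 4, 14]) = 2
The new gcd after any change is gcd(2, new_value).
This can be at most 2.
Since 2 = old gcd 2, the gcd can only stay the same or decrease.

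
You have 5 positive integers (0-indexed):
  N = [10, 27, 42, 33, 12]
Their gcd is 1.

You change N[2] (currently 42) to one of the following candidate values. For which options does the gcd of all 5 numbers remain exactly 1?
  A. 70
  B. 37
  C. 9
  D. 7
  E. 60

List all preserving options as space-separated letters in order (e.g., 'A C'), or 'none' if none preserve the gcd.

Old gcd = 1; gcd of others (without N[2]) = 1
New gcd for candidate v: gcd(1, v). Preserves old gcd iff gcd(1, v) = 1.
  Option A: v=70, gcd(1,70)=1 -> preserves
  Option B: v=37, gcd(1,37)=1 -> preserves
  Option C: v=9, gcd(1,9)=1 -> preserves
  Option D: v=7, gcd(1,7)=1 -> preserves
  Option E: v=60, gcd(1,60)=1 -> preserves

Answer: A B C D E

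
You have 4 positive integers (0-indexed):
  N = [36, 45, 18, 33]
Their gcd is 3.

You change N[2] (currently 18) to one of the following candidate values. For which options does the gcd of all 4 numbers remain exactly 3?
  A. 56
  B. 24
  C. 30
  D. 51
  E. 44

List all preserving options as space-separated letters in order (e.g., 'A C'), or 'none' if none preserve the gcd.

Answer: B C D

Derivation:
Old gcd = 3; gcd of others (without N[2]) = 3
New gcd for candidate v: gcd(3, v). Preserves old gcd iff gcd(3, v) = 3.
  Option A: v=56, gcd(3,56)=1 -> changes
  Option B: v=24, gcd(3,24)=3 -> preserves
  Option C: v=30, gcd(3,30)=3 -> preserves
  Option D: v=51, gcd(3,51)=3 -> preserves
  Option E: v=44, gcd(3,44)=1 -> changes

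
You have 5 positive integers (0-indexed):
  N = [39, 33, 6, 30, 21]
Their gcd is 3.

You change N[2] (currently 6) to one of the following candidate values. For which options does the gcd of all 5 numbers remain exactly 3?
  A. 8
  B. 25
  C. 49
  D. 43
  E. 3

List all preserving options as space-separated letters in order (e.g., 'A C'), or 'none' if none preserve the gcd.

Answer: E

Derivation:
Old gcd = 3; gcd of others (without N[2]) = 3
New gcd for candidate v: gcd(3, v). Preserves old gcd iff gcd(3, v) = 3.
  Option A: v=8, gcd(3,8)=1 -> changes
  Option B: v=25, gcd(3,25)=1 -> changes
  Option C: v=49, gcd(3,49)=1 -> changes
  Option D: v=43, gcd(3,43)=1 -> changes
  Option E: v=3, gcd(3,3)=3 -> preserves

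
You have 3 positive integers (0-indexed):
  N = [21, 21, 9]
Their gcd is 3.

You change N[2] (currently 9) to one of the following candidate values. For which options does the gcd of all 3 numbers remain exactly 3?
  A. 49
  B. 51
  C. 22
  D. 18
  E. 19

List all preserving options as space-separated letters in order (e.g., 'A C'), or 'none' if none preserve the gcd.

Old gcd = 3; gcd of others (without N[2]) = 21
New gcd for candidate v: gcd(21, v). Preserves old gcd iff gcd(21, v) = 3.
  Option A: v=49, gcd(21,49)=7 -> changes
  Option B: v=51, gcd(21,51)=3 -> preserves
  Option C: v=22, gcd(21,22)=1 -> changes
  Option D: v=18, gcd(21,18)=3 -> preserves
  Option E: v=19, gcd(21,19)=1 -> changes

Answer: B D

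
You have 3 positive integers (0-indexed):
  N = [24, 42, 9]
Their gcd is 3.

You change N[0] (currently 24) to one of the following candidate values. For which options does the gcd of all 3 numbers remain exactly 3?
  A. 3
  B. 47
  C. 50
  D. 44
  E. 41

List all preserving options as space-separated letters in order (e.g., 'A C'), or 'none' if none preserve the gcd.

Old gcd = 3; gcd of others (without N[0]) = 3
New gcd for candidate v: gcd(3, v). Preserves old gcd iff gcd(3, v) = 3.
  Option A: v=3, gcd(3,3)=3 -> preserves
  Option B: v=47, gcd(3,47)=1 -> changes
  Option C: v=50, gcd(3,50)=1 -> changes
  Option D: v=44, gcd(3,44)=1 -> changes
  Option E: v=41, gcd(3,41)=1 -> changes

Answer: A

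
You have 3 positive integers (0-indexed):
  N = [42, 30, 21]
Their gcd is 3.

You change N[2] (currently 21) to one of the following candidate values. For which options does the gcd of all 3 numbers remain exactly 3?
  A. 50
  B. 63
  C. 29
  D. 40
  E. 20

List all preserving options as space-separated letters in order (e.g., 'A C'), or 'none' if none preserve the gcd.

Answer: B

Derivation:
Old gcd = 3; gcd of others (without N[2]) = 6
New gcd for candidate v: gcd(6, v). Preserves old gcd iff gcd(6, v) = 3.
  Option A: v=50, gcd(6,50)=2 -> changes
  Option B: v=63, gcd(6,63)=3 -> preserves
  Option C: v=29, gcd(6,29)=1 -> changes
  Option D: v=40, gcd(6,40)=2 -> changes
  Option E: v=20, gcd(6,20)=2 -> changes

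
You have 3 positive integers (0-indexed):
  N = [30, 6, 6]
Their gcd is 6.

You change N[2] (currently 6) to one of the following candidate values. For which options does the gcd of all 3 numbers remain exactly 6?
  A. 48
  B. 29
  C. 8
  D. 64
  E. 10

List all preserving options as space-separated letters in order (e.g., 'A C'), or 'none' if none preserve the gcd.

Answer: A

Derivation:
Old gcd = 6; gcd of others (without N[2]) = 6
New gcd for candidate v: gcd(6, v). Preserves old gcd iff gcd(6, v) = 6.
  Option A: v=48, gcd(6,48)=6 -> preserves
  Option B: v=29, gcd(6,29)=1 -> changes
  Option C: v=8, gcd(6,8)=2 -> changes
  Option D: v=64, gcd(6,64)=2 -> changes
  Option E: v=10, gcd(6,10)=2 -> changes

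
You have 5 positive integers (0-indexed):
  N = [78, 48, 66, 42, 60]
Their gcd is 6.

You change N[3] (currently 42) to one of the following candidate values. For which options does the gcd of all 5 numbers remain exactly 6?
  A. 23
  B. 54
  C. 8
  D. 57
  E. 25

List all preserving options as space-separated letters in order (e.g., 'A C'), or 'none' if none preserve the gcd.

Old gcd = 6; gcd of others (without N[3]) = 6
New gcd for candidate v: gcd(6, v). Preserves old gcd iff gcd(6, v) = 6.
  Option A: v=23, gcd(6,23)=1 -> changes
  Option B: v=54, gcd(6,54)=6 -> preserves
  Option C: v=8, gcd(6,8)=2 -> changes
  Option D: v=57, gcd(6,57)=3 -> changes
  Option E: v=25, gcd(6,25)=1 -> changes

Answer: B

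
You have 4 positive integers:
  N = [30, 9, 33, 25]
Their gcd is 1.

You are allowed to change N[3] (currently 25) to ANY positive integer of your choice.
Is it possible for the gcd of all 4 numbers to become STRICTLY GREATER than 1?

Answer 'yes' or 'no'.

Answer: yes

Derivation:
Current gcd = 1
gcd of all OTHER numbers (without N[3]=25): gcd([30, 9, 33]) = 3
The new gcd after any change is gcd(3, new_value).
This can be at most 3.
Since 3 > old gcd 1, the gcd CAN increase (e.g., set N[3] = 3).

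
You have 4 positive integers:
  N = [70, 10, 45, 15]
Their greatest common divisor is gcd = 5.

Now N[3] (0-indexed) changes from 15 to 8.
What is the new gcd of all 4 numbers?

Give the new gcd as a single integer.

Answer: 1

Derivation:
Numbers: [70, 10, 45, 15], gcd = 5
Change: index 3, 15 -> 8
gcd of the OTHER numbers (without index 3): gcd([70, 10, 45]) = 5
New gcd = gcd(g_others, new_val) = gcd(5, 8) = 1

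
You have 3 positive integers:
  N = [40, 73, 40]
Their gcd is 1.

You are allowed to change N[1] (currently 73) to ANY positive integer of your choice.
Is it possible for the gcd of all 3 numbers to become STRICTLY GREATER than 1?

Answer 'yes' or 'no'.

Answer: yes

Derivation:
Current gcd = 1
gcd of all OTHER numbers (without N[1]=73): gcd([40, 40]) = 40
The new gcd after any change is gcd(40, new_value).
This can be at most 40.
Since 40 > old gcd 1, the gcd CAN increase (e.g., set N[1] = 40).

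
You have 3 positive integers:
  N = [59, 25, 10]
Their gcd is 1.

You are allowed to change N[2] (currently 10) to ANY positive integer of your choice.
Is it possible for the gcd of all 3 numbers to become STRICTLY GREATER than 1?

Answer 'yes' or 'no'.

Current gcd = 1
gcd of all OTHER numbers (without N[2]=10): gcd([59, 25]) = 1
The new gcd after any change is gcd(1, new_value).
This can be at most 1.
Since 1 = old gcd 1, the gcd can only stay the same or decrease.

Answer: no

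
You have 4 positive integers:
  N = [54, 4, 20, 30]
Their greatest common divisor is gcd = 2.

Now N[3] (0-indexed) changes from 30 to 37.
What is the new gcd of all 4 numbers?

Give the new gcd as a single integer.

Numbers: [54, 4, 20, 30], gcd = 2
Change: index 3, 30 -> 37
gcd of the OTHER numbers (without index 3): gcd([54, 4, 20]) = 2
New gcd = gcd(g_others, new_val) = gcd(2, 37) = 1

Answer: 1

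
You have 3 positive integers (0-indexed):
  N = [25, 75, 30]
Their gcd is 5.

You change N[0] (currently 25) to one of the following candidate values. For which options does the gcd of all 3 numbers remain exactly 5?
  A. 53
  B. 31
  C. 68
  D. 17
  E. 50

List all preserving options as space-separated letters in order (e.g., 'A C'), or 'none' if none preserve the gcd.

Old gcd = 5; gcd of others (without N[0]) = 15
New gcd for candidate v: gcd(15, v). Preserves old gcd iff gcd(15, v) = 5.
  Option A: v=53, gcd(15,53)=1 -> changes
  Option B: v=31, gcd(15,31)=1 -> changes
  Option C: v=68, gcd(15,68)=1 -> changes
  Option D: v=17, gcd(15,17)=1 -> changes
  Option E: v=50, gcd(15,50)=5 -> preserves

Answer: E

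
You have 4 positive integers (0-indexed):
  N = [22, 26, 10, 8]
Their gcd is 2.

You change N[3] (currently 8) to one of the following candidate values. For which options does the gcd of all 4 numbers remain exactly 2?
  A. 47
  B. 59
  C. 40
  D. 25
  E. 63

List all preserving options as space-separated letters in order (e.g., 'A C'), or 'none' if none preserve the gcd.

Answer: C

Derivation:
Old gcd = 2; gcd of others (without N[3]) = 2
New gcd for candidate v: gcd(2, v). Preserves old gcd iff gcd(2, v) = 2.
  Option A: v=47, gcd(2,47)=1 -> changes
  Option B: v=59, gcd(2,59)=1 -> changes
  Option C: v=40, gcd(2,40)=2 -> preserves
  Option D: v=25, gcd(2,25)=1 -> changes
  Option E: v=63, gcd(2,63)=1 -> changes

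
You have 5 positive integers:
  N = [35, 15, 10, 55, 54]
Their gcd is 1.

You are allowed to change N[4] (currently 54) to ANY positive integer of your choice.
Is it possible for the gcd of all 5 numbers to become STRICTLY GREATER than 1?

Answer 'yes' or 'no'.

Current gcd = 1
gcd of all OTHER numbers (without N[4]=54): gcd([35, 15, 10, 55]) = 5
The new gcd after any change is gcd(5, new_value).
This can be at most 5.
Since 5 > old gcd 1, the gcd CAN increase (e.g., set N[4] = 5).

Answer: yes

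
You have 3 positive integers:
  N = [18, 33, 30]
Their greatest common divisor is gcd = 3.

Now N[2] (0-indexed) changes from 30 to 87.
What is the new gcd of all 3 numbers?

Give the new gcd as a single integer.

Numbers: [18, 33, 30], gcd = 3
Change: index 2, 30 -> 87
gcd of the OTHER numbers (without index 2): gcd([18, 33]) = 3
New gcd = gcd(g_others, new_val) = gcd(3, 87) = 3

Answer: 3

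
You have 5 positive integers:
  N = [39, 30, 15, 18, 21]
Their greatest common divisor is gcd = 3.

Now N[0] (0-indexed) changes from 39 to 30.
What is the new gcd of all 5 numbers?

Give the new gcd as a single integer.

Numbers: [39, 30, 15, 18, 21], gcd = 3
Change: index 0, 39 -> 30
gcd of the OTHER numbers (without index 0): gcd([30, 15, 18, 21]) = 3
New gcd = gcd(g_others, new_val) = gcd(3, 30) = 3

Answer: 3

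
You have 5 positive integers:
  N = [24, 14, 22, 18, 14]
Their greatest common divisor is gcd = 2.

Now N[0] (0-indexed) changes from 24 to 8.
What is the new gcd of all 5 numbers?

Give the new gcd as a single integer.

Numbers: [24, 14, 22, 18, 14], gcd = 2
Change: index 0, 24 -> 8
gcd of the OTHER numbers (without index 0): gcd([14, 22, 18, 14]) = 2
New gcd = gcd(g_others, new_val) = gcd(2, 8) = 2

Answer: 2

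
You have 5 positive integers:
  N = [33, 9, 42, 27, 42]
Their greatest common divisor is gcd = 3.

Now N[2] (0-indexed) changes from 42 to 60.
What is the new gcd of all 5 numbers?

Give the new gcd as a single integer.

Numbers: [33, 9, 42, 27, 42], gcd = 3
Change: index 2, 42 -> 60
gcd of the OTHER numbers (without index 2): gcd([33, 9, 27, 42]) = 3
New gcd = gcd(g_others, new_val) = gcd(3, 60) = 3

Answer: 3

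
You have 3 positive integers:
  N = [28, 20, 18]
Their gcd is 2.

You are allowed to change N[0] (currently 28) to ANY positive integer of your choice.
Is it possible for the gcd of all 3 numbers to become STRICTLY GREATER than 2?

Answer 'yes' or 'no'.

Current gcd = 2
gcd of all OTHER numbers (without N[0]=28): gcd([20, 18]) = 2
The new gcd after any change is gcd(2, new_value).
This can be at most 2.
Since 2 = old gcd 2, the gcd can only stay the same or decrease.

Answer: no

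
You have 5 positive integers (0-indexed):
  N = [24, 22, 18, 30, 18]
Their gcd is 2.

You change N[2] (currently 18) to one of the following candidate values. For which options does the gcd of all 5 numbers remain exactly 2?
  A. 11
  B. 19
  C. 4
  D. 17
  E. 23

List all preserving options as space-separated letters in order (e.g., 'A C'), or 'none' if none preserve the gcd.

Answer: C

Derivation:
Old gcd = 2; gcd of others (without N[2]) = 2
New gcd for candidate v: gcd(2, v). Preserves old gcd iff gcd(2, v) = 2.
  Option A: v=11, gcd(2,11)=1 -> changes
  Option B: v=19, gcd(2,19)=1 -> changes
  Option C: v=4, gcd(2,4)=2 -> preserves
  Option D: v=17, gcd(2,17)=1 -> changes
  Option E: v=23, gcd(2,23)=1 -> changes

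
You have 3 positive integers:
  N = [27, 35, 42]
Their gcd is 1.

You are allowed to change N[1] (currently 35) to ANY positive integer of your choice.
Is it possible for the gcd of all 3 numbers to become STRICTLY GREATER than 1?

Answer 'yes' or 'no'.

Answer: yes

Derivation:
Current gcd = 1
gcd of all OTHER numbers (without N[1]=35): gcd([27, 42]) = 3
The new gcd after any change is gcd(3, new_value).
This can be at most 3.
Since 3 > old gcd 1, the gcd CAN increase (e.g., set N[1] = 3).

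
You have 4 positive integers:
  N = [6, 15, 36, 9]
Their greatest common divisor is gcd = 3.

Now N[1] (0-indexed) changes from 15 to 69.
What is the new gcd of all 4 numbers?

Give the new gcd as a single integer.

Numbers: [6, 15, 36, 9], gcd = 3
Change: index 1, 15 -> 69
gcd of the OTHER numbers (without index 1): gcd([6, 36, 9]) = 3
New gcd = gcd(g_others, new_val) = gcd(3, 69) = 3

Answer: 3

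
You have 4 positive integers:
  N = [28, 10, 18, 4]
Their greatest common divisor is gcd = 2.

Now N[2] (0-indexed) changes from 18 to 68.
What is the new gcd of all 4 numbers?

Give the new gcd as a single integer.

Numbers: [28, 10, 18, 4], gcd = 2
Change: index 2, 18 -> 68
gcd of the OTHER numbers (without index 2): gcd([28, 10, 4]) = 2
New gcd = gcd(g_others, new_val) = gcd(2, 68) = 2

Answer: 2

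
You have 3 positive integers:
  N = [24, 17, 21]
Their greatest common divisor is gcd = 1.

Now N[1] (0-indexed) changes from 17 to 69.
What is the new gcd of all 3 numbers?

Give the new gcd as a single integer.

Answer: 3

Derivation:
Numbers: [24, 17, 21], gcd = 1
Change: index 1, 17 -> 69
gcd of the OTHER numbers (without index 1): gcd([24, 21]) = 3
New gcd = gcd(g_others, new_val) = gcd(3, 69) = 3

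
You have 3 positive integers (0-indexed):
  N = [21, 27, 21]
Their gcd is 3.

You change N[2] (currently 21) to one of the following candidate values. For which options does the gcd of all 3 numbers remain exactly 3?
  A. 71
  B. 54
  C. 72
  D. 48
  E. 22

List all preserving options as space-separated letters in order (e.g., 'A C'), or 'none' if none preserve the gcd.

Old gcd = 3; gcd of others (without N[2]) = 3
New gcd for candidate v: gcd(3, v). Preserves old gcd iff gcd(3, v) = 3.
  Option A: v=71, gcd(3,71)=1 -> changes
  Option B: v=54, gcd(3,54)=3 -> preserves
  Option C: v=72, gcd(3,72)=3 -> preserves
  Option D: v=48, gcd(3,48)=3 -> preserves
  Option E: v=22, gcd(3,22)=1 -> changes

Answer: B C D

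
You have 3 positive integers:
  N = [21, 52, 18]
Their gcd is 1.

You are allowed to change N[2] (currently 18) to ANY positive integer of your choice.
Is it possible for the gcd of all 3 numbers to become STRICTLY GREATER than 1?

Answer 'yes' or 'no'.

Current gcd = 1
gcd of all OTHER numbers (without N[2]=18): gcd([21, 52]) = 1
The new gcd after any change is gcd(1, new_value).
This can be at most 1.
Since 1 = old gcd 1, the gcd can only stay the same or decrease.

Answer: no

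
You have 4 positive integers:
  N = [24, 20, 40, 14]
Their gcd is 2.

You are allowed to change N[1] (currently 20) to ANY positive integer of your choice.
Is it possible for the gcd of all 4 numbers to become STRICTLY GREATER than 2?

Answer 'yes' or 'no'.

Answer: no

Derivation:
Current gcd = 2
gcd of all OTHER numbers (without N[1]=20): gcd([24, 40, 14]) = 2
The new gcd after any change is gcd(2, new_value).
This can be at most 2.
Since 2 = old gcd 2, the gcd can only stay the same or decrease.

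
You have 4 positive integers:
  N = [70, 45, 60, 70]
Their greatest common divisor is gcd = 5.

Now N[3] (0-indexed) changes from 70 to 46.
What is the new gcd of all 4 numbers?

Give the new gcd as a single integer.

Answer: 1

Derivation:
Numbers: [70, 45, 60, 70], gcd = 5
Change: index 3, 70 -> 46
gcd of the OTHER numbers (without index 3): gcd([70, 45, 60]) = 5
New gcd = gcd(g_others, new_val) = gcd(5, 46) = 1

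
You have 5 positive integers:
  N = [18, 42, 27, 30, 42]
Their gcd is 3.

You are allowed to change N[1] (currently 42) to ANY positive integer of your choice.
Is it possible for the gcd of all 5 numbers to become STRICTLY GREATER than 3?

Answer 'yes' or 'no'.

Current gcd = 3
gcd of all OTHER numbers (without N[1]=42): gcd([18, 27, 30, 42]) = 3
The new gcd after any change is gcd(3, new_value).
This can be at most 3.
Since 3 = old gcd 3, the gcd can only stay the same or decrease.

Answer: no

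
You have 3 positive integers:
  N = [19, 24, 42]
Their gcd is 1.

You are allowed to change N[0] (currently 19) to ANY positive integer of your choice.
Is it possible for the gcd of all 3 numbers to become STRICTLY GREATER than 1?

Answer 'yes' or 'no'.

Current gcd = 1
gcd of all OTHER numbers (without N[0]=19): gcd([24, 42]) = 6
The new gcd after any change is gcd(6, new_value).
This can be at most 6.
Since 6 > old gcd 1, the gcd CAN increase (e.g., set N[0] = 6).

Answer: yes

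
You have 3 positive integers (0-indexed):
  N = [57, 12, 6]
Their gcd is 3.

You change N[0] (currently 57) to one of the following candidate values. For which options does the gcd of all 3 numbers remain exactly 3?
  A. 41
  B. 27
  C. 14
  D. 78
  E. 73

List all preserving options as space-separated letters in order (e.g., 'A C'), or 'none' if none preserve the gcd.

Answer: B

Derivation:
Old gcd = 3; gcd of others (without N[0]) = 6
New gcd for candidate v: gcd(6, v). Preserves old gcd iff gcd(6, v) = 3.
  Option A: v=41, gcd(6,41)=1 -> changes
  Option B: v=27, gcd(6,27)=3 -> preserves
  Option C: v=14, gcd(6,14)=2 -> changes
  Option D: v=78, gcd(6,78)=6 -> changes
  Option E: v=73, gcd(6,73)=1 -> changes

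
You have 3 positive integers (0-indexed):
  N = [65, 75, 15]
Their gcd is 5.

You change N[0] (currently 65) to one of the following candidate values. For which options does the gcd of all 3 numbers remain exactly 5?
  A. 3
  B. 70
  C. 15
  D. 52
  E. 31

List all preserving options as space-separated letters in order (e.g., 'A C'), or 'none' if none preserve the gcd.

Answer: B

Derivation:
Old gcd = 5; gcd of others (without N[0]) = 15
New gcd for candidate v: gcd(15, v). Preserves old gcd iff gcd(15, v) = 5.
  Option A: v=3, gcd(15,3)=3 -> changes
  Option B: v=70, gcd(15,70)=5 -> preserves
  Option C: v=15, gcd(15,15)=15 -> changes
  Option D: v=52, gcd(15,52)=1 -> changes
  Option E: v=31, gcd(15,31)=1 -> changes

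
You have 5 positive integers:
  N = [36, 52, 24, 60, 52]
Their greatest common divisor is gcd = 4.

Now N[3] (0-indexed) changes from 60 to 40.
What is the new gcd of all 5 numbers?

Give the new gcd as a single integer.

Numbers: [36, 52, 24, 60, 52], gcd = 4
Change: index 3, 60 -> 40
gcd of the OTHER numbers (without index 3): gcd([36, 52, 24, 52]) = 4
New gcd = gcd(g_others, new_val) = gcd(4, 40) = 4

Answer: 4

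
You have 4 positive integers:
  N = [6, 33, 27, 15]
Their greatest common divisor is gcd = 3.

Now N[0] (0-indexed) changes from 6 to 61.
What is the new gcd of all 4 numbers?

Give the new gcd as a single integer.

Numbers: [6, 33, 27, 15], gcd = 3
Change: index 0, 6 -> 61
gcd of the OTHER numbers (without index 0): gcd([33, 27, 15]) = 3
New gcd = gcd(g_others, new_val) = gcd(3, 61) = 1

Answer: 1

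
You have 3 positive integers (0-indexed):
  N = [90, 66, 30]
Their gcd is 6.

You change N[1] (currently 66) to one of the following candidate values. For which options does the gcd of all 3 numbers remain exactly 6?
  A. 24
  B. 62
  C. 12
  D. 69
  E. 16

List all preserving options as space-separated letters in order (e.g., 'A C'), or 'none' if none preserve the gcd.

Answer: A C

Derivation:
Old gcd = 6; gcd of others (without N[1]) = 30
New gcd for candidate v: gcd(30, v). Preserves old gcd iff gcd(30, v) = 6.
  Option A: v=24, gcd(30,24)=6 -> preserves
  Option B: v=62, gcd(30,62)=2 -> changes
  Option C: v=12, gcd(30,12)=6 -> preserves
  Option D: v=69, gcd(30,69)=3 -> changes
  Option E: v=16, gcd(30,16)=2 -> changes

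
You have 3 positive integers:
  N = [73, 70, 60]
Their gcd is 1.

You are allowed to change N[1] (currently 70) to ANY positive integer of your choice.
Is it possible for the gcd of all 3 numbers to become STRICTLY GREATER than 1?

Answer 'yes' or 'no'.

Answer: no

Derivation:
Current gcd = 1
gcd of all OTHER numbers (without N[1]=70): gcd([73, 60]) = 1
The new gcd after any change is gcd(1, new_value).
This can be at most 1.
Since 1 = old gcd 1, the gcd can only stay the same or decrease.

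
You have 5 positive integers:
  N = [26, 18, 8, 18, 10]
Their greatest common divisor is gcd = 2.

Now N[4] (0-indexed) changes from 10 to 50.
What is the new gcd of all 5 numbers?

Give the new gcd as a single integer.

Numbers: [26, 18, 8, 18, 10], gcd = 2
Change: index 4, 10 -> 50
gcd of the OTHER numbers (without index 4): gcd([26, 18, 8, 18]) = 2
New gcd = gcd(g_others, new_val) = gcd(2, 50) = 2

Answer: 2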